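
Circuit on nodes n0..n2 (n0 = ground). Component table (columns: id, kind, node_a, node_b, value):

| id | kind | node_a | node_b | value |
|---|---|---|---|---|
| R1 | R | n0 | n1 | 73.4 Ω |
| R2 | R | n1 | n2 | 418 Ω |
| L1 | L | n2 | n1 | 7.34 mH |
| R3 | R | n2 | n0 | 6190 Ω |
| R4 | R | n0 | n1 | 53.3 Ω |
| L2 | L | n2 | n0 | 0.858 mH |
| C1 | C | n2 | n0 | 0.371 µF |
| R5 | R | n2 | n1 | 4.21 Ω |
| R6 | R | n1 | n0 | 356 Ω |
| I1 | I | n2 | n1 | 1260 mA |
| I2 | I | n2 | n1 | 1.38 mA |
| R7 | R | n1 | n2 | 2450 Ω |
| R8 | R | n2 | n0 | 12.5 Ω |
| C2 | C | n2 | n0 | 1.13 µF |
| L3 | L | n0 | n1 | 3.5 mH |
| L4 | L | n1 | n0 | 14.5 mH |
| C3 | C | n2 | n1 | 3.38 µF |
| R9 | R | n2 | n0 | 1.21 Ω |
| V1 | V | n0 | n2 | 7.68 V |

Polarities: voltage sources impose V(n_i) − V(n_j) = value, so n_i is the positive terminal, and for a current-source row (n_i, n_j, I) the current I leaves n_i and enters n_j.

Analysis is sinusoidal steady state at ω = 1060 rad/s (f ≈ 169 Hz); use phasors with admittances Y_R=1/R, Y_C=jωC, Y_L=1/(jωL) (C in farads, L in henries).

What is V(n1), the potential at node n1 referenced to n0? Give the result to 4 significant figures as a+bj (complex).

Apply KCL at each of the 2 non-ground nodes and solve the resulting linear system.
Node n1: branches {R1, R2, L1, R4, R5, R6, I1, I2, R7, L3, L4, C3} → V_1 = -2.097-0.01446j
Node n2: branches {R2, L1, R3, L2, C1, R5, I1, I2, R7, R8, C2, C3, R9, V1} → V_2 = -7.680+0.000j
Source currents: i(V1)=-7.041+9.133j

-2.097-0.01446j V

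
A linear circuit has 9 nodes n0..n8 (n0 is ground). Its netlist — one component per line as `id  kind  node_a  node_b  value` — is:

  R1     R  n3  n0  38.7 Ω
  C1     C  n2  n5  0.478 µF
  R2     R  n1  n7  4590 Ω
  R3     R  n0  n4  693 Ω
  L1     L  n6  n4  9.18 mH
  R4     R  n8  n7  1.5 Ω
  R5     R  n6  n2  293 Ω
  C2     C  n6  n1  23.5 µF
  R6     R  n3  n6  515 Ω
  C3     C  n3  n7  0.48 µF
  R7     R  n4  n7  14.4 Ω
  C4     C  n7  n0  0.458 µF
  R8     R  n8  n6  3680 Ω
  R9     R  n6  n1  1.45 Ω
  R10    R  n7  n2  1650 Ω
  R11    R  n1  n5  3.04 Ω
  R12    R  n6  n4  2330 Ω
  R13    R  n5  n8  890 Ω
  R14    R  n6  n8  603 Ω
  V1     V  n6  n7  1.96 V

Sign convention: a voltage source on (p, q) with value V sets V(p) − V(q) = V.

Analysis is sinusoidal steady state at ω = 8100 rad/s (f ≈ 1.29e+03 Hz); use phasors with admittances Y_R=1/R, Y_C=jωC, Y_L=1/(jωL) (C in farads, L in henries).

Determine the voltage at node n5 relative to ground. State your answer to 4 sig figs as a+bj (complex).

1.848+0.4584j V

Element admittances at ω=8100 rad/s:
  Y(R1) = 0.02584+0.000j S between n3,n0
  Y(C1) = 0.000+0.003872j S between n2,n5
  Y(R2) = 0.0002179+0.000j S between n1,n7
  Y(R3) = 0.001443+0.000j S between n0,n4
  Y(L1) = 0.000-0.01345j S between n6,n4
  Y(R4) = 0.6667+0.000j S between n8,n7
  Y(R5) = 0.003413+0.000j S between n6,n2
  Y(C2) = 0.000+0.1903j S between n6,n1
  Y(R6) = 0.001942+0.000j S between n3,n6
  Y(C3) = 0.000+0.003888j S between n3,n7
  Y(R7) = 0.06944+0.000j S between n4,n7
  Y(C4) = 0.000+0.003710j S between n7,n0
  Y(R8) = 0.0002717+0.000j S between n8,n6
  Y(R9) = 0.6897+0.000j S between n6,n1
  Y(R10) = 0.0006061+0.000j S between n7,n2
  Y(R11) = 0.3289+0.000j S between n1,n5
  Y(R12) = 0.0004292+0.000j S between n6,n4
  Y(R13) = 0.001124+0.000j S between n5,n8
  Y(R14) = 0.001658+0.000j S between n6,n8
  V1: constraint V(n6)−V(n7) = 1.96
Assemble and solve the 9×9 MNA system:
  V(n1)=1.856+0.4602j  V(n2)=1.702+0.6004j  V(n3)=0.06695+0.008871j  V(n4)=-0.01694+0.09637j  V(n5)=1.848+0.4584j  V(n6)=1.861+0.4598j  V(n7)=-0.09927+0.4598j  V(n8)=-0.09036+0.4597j
  i(V1)=-0.01664+0.02414j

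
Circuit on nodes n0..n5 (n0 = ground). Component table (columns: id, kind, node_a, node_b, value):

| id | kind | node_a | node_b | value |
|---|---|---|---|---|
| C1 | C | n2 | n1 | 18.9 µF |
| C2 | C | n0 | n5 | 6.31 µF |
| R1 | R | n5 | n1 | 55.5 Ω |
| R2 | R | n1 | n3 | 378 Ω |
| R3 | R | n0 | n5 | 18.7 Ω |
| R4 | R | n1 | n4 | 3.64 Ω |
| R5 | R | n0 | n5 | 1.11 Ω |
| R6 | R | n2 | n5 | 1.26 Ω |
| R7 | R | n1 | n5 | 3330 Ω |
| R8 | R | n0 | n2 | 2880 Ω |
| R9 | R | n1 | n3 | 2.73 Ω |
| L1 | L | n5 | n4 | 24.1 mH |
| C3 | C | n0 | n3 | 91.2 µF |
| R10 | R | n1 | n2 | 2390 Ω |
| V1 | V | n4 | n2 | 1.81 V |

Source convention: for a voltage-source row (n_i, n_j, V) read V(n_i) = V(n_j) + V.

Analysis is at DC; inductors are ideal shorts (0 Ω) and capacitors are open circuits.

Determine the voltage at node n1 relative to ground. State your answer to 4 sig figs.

-0.001922 V

MNA unknowns: 5 node voltages V₁..V_5 plus 2 source currents (L1, V1)
C1: Y=0.000 on G[2,1]
C2: Y=0.000 on G[0,5]
R1: Y=0.01802 on G[5,1]
R2: Y=0.002646 on G[1,3]
R3: Y=0.05348 on G[0,5]
R4: Y=0.2747 on G[1,4]
R5: Y=0.9009 on G[0,5]
R6: Y=0.7937 on G[2,5]
R7: Y=0.0003003 on G[1,5]
R8: Y=0.0003472 on G[0,2]
R9: Y=0.3663 on G[1,3]
L1: row V5−V4=0, i_L1 at 5,4
C3: Y=0.000 on G[0,3]
R10: Y=0.0004184 on G[1,2]
V1: row V4−V2=1.81, i_V1 at 4,2
solve → V1=-0.001922, V2=-1.809, V3=-0.001922, V4=0.0006583, V5=0.0006583
aux → i_L1=-1.437, i_V1=-1.438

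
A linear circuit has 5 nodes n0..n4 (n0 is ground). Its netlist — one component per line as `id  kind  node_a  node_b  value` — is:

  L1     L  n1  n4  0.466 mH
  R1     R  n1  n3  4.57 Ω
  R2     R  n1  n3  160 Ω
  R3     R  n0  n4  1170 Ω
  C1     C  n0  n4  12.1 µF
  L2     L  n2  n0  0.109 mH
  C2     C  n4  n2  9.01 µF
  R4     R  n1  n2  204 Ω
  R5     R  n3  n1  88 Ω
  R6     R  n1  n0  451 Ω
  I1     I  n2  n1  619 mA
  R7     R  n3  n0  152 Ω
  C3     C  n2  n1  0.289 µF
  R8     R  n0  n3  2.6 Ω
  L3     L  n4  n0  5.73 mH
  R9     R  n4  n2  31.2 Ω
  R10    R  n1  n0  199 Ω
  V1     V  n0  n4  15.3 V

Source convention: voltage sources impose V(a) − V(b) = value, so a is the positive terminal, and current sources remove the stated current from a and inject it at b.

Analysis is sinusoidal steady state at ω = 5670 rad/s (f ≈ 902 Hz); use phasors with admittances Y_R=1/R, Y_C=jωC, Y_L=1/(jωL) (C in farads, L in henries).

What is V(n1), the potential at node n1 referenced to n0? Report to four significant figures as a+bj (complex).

-12.43+6.914j V

Element admittances at ω=5670 rad/s:
  Y(L1) = 0.000-0.3785j S between n1,n4
  Y(R1) = 0.2188+0.000j S between n1,n3
  Y(R2) = 0.006250+0.000j S between n1,n3
  Y(R3) = 0.0008547+0.000j S between n0,n4
  Y(C1) = 0.000+0.06861j S between n0,n4
  Y(L2) = 0.000-1.618j S between n2,n0
  Y(C2) = 0.000+0.05109j S between n4,n2
  Y(R4) = 0.004902+0.000j S between n1,n2
  Y(R5) = 0.01136+0.000j S between n3,n1
  Y(R6) = 0.002217+0.000j S between n1,n0
  I1: injects 0.619 A into n1 (from n2)
  Y(R7) = 0.006579+0.000j S between n3,n0
  Y(C3) = 0.000+0.001639j S between n2,n1
  Y(R8) = 0.3846+0.000j S between n0,n3
  Y(L3) = 0.000-0.03078j S between n4,n0
  Y(R9) = 0.03205+0.000j S between n4,n2
  Y(R10) = 0.005025+0.000j S between n1,n0
  V1: constraint V(n0)−V(n4) = 15.3
Assemble and solve the 5×5 MNA system:
  V(n1)=-12.43+6.914j  V(n2)=0.4726-0.7661j  V(n3)=-4.683+2.605j  V(n4)=-15.30+0.000j
  i(V1)=-3.175-0.2744j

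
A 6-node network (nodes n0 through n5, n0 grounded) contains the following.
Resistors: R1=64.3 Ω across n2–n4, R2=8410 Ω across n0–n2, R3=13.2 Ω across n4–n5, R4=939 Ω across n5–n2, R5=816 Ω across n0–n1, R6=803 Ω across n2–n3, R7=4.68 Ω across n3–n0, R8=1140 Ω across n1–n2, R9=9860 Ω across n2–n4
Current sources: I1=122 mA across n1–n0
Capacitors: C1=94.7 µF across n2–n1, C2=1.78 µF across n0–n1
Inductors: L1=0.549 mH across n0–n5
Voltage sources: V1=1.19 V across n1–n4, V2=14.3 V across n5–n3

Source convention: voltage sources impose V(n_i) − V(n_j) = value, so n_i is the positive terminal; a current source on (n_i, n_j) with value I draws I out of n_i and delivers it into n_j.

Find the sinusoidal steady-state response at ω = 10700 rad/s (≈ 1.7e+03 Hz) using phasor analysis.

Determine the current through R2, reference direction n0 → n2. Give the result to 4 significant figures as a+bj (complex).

-0.001092-0.0004815j A

Apply KCL at each of the 5 non-ground nodes and solve the resulting linear system.
Node n1: branches {R5, I1, C1, R8, C2, V1} → V_1 = 9.177+4.012j
Node n2: branches {R1, R2, R4, R6, C1, R8, R9} → V_2 = 9.181+4.050j
Node n3: branches {R6, R7, V2} → V_3 = -5.307+6.321j
Node n4: branches {R1, R3, R9, V1} → V_4 = 7.987+4.012j
Node n5: branches {R3, R4, L1, V2} → V_5 = 8.993+6.321j
Source currents: i(V1)=-0.09486-0.1755j, i(V2)=-1.152+1.354j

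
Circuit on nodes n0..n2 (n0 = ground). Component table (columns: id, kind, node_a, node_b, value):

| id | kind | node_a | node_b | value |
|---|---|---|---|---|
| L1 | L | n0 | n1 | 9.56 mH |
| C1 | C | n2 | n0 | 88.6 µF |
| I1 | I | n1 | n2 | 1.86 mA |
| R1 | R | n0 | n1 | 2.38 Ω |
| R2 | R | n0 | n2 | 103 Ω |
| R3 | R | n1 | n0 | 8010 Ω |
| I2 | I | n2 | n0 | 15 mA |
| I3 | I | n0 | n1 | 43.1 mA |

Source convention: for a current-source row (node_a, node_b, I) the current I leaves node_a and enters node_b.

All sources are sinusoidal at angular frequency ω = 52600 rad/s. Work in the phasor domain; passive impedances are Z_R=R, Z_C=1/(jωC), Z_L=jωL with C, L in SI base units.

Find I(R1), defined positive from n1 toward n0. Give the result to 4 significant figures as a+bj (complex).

Element admittances at ω=52600 rad/s:
  Y(L1) = 0.000-0.001989j S between n0,n1
  Y(C1) = 0.000+4.660j S between n2,n0
  I1: injects 0.00186 A into n2 (from n1)
  Y(R1) = 0.4202+0.000j S between n0,n1
  Y(R2) = 0.009709+0.000j S between n0,n2
  Y(R3) = 0.0001248+0.000j S between n1,n0
  I2: injects 0.015 A into n0 (from n2)
  I3: injects 0.0431 A into n1 (from n0)
Assemble and solve the 2×2 MNA system:
  V(n1)=0.09812+0.0004643j  V(n2)=-5.874e-06+0.002820j

0.04123+0.0001951j A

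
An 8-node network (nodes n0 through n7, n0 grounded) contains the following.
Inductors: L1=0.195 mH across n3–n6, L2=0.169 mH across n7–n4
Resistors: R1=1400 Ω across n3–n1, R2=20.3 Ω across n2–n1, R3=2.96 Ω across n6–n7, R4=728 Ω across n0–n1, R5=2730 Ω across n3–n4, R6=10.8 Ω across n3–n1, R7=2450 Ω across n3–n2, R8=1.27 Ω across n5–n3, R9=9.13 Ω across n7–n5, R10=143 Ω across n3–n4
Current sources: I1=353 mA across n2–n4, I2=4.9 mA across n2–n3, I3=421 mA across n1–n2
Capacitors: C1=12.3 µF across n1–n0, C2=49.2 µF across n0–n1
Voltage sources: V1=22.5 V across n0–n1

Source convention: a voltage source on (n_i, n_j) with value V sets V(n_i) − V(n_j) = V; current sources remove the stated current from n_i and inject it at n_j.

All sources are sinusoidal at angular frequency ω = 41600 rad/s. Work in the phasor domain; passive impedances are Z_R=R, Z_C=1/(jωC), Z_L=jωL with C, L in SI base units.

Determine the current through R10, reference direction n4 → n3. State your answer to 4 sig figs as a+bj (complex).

0.01257+0.02443j A

Element admittances at ω=41600 rad/s:
  Y(L1) = 0.000-0.1233j S between n3,n6
  Y(R1) = 0.0007143+0.000j S between n3,n1
  Y(R2) = 0.04926+0.000j S between n2,n1
  Y(R3) = 0.3378+0.000j S between n6,n7
  Y(R4) = 0.001374+0.000j S between n0,n1
  Y(R5) = 0.0003663+0.000j S between n3,n4
  Y(R6) = 0.09259+0.000j S between n3,n1
  I1: injects 0.353 A into n4 (from n2)
  Y(R7) = 0.0004082+0.000j S between n3,n2
  Y(C1) = 0.000+0.5117j S between n1,n0
  Y(R8) = 0.7874+0.000j S between n5,n3
  Y(C2) = 0.000+2.047j S between n0,n1
  I2: injects 0.0049 A into n3 (from n2)
  Y(R9) = 0.1095+0.000j S between n7,n5
  I3: injects 0.421 A into n2 (from n1)
  Y(L2) = 0.000-0.1422j S between n7,n4
  Y(R10) = 0.006993+0.000j S between n3,n4
  V1: constraint V(n0)−V(n1) = 22.5
Assemble and solve the 8×8 MNA system:
  V(n1)=-22.50+0.000j  V(n2)=-21.20+0.000j  V(n3)=-18.68+0.000j  V(n4)=-16.88+3.494j  V(n5)=-18.48+0.1349j  V(n6)=-17.60+1.496j  V(n7)=-17.06+1.105j
  i(V1)=-0.03091-57.56j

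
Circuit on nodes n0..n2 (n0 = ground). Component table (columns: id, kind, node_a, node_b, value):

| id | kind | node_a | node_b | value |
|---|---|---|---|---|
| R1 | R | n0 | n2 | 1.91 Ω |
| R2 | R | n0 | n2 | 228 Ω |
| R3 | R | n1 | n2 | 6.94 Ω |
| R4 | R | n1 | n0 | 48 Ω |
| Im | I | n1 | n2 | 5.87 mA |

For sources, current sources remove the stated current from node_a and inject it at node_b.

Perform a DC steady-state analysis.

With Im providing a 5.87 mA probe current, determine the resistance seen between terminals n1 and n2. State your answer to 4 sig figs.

R_eq = 6.093 Ω

Element admittances at DC:
  Y(R1) = 0.5236 S between n0,n2
  Y(R2) = 0.004386 S between n0,n2
  Y(R3) = 0.1441 S between n1,n2
  Y(R4) = 0.02083 S between n1,n0
  Im: injects 0.00587 A into n2 (from n1)
Assemble and solve the 2×2 MNA system:
  V(n1)=-0.03441  V(n2)=0.001358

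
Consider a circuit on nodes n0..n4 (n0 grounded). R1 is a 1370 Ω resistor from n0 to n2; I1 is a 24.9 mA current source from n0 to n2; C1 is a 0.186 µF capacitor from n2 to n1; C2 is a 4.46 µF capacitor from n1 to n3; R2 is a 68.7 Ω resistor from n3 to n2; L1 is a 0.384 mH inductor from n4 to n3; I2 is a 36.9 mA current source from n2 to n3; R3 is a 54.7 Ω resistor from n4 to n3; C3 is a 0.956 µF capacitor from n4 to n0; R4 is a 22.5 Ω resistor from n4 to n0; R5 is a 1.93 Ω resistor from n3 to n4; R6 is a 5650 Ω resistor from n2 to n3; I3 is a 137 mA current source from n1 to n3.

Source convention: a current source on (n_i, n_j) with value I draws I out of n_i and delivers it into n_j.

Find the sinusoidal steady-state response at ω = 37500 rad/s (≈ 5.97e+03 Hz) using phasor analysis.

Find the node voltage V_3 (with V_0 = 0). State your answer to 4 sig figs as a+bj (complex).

0.3903-0.2741j V

Apply KCL at each of the 4 non-ground nodes and solve the resulting linear system.
Node n1: branches {C1, C2, I3} → V_1 = 0.3518+0.5294j
Node n2: branches {R1, I1, C1, R2, I2, R6} → V_2 = -0.5727+0.1558j
Node n3: branches {C2, R2, L1, I2, R3, R5, R6, I3} → V_3 = 0.3903-0.2741j
Node n4: branches {L1, R3, C3, R4, R5} → V_4 = 0.3439-0.2799j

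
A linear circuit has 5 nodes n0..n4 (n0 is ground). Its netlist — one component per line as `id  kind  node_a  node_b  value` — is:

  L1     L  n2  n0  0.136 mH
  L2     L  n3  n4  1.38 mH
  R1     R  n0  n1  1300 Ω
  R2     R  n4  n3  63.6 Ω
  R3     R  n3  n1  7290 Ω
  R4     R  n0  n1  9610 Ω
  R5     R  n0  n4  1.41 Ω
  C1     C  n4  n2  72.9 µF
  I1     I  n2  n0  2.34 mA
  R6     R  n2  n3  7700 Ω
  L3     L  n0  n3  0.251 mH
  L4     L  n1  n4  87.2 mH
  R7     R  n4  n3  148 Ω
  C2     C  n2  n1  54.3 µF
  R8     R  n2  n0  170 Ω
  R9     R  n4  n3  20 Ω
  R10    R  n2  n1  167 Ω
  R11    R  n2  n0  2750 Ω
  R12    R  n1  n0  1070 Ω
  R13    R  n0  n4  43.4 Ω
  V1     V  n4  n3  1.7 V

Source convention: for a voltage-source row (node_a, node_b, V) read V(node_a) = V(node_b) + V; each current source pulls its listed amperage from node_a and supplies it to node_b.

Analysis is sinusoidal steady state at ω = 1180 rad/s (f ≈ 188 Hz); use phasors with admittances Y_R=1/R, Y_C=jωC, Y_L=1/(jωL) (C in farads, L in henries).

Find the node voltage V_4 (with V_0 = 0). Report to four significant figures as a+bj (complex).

1.657-0.3678j V

Element admittances at ω=1180 rad/s:
  Y(L1) = 0.000-6.231j S between n2,n0
  Y(L2) = 0.000-0.6141j S between n3,n4
  Y(R1) = 0.0007692+0.000j S between n0,n1
  Y(R2) = 0.01572+0.000j S between n4,n3
  Y(R3) = 0.0001372+0.000j S between n3,n1
  Y(R4) = 0.0001041+0.000j S between n0,n1
  Y(R5) = 0.7092+0.000j S between n0,n4
  Y(C1) = 0.000+0.08602j S between n4,n2
  I1: injects 0.00234 A into n0 (from n2)
  Y(R6) = 0.0001299+0.000j S between n2,n3
  Y(L3) = 0.000-3.376j S between n0,n3
  Y(L4) = 0.000-0.009719j S between n1,n4
  Y(R7) = 0.006757+0.000j S between n4,n3
  Y(C2) = 0.000+0.06407j S between n2,n1
  Y(R8) = 0.005882+0.000j S between n2,n0
  Y(R9) = 0.05000+0.000j S between n4,n3
  Y(R10) = 0.005988+0.000j S between n2,n1
  Y(R11) = 0.0003636+0.000j S between n2,n0
  Y(R12) = 0.0009346+0.000j S between n1,n0
  Y(R13) = 0.02304+0.000j S between n0,n4
  V1: constraint V(n4)−V(n3) = 1.7
Assemble and solve the 5×5 MNA system:
  V(n1)=-0.3241+0.02579j  V(n2)=-0.02004+0.004267j  V(n3)=-0.04276-0.3678j  V(n4)=1.657-0.3678j
  i(V1)=-1.365+1.188j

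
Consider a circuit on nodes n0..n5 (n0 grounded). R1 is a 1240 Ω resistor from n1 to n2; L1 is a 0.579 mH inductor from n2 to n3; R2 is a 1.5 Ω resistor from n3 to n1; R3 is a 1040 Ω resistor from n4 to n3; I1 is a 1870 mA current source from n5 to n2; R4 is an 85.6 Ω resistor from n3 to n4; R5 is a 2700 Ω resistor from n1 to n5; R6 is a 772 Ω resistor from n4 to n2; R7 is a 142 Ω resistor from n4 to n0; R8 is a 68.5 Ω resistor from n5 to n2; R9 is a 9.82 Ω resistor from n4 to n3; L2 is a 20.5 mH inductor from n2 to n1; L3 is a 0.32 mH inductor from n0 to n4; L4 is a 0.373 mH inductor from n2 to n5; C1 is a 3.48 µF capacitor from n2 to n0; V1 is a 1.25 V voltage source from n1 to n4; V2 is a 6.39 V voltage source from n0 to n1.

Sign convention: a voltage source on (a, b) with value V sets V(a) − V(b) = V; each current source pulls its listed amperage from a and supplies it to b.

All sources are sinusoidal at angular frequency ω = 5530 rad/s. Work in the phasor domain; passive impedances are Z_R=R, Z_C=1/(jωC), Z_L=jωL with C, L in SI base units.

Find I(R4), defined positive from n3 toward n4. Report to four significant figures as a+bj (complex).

MNA unknowns: 5 node voltages V₁..V_5 plus 2 source currents (V1, V2)
R1: Y=0.0008065+0.000j on G[1,2]
L1: Y=0.000-0.3123j on G[2,3]
R2: Y=0.6667+0.000j on G[3,1]
R3: Y=0.0009615+0.000j on G[4,3]
I1: z[5]−=1.87, z[2]+=1.87
R4: Y=0.01168+0.000j on G[3,4]
R5: Y=0.0003704+0.000j on G[1,5]
R6: Y=0.001295+0.000j on G[4,2]
R7: Y=0.007042+0.000j on G[4,0]
R8: Y=0.01460+0.000j on G[5,2]
R9: Y=0.1018+0.000j on G[4,3]
L2: Y=0.000-0.008821j on G[2,1]
L3: Y=0.000-0.5651j on G[0,4]
L4: Y=0.000-0.4848j on G[2,5]
C1: Y=0.000+0.01924j on G[2,0]
V1: row V1−V4=1.25, i_V1 at 1,4
V2: row V0−V1=6.39, i_V2 at 0,1
solve → V1=-6.390+0.000j, V2=-6.988+0.1721j, V3=-6.571+0.1667j, V4=-7.640+0.000j, V5=-7.107-3.681j
aux → i_V1=-0.1770+4.298j, i_V2=-0.05712+4.183j

0.01249+0.001947j A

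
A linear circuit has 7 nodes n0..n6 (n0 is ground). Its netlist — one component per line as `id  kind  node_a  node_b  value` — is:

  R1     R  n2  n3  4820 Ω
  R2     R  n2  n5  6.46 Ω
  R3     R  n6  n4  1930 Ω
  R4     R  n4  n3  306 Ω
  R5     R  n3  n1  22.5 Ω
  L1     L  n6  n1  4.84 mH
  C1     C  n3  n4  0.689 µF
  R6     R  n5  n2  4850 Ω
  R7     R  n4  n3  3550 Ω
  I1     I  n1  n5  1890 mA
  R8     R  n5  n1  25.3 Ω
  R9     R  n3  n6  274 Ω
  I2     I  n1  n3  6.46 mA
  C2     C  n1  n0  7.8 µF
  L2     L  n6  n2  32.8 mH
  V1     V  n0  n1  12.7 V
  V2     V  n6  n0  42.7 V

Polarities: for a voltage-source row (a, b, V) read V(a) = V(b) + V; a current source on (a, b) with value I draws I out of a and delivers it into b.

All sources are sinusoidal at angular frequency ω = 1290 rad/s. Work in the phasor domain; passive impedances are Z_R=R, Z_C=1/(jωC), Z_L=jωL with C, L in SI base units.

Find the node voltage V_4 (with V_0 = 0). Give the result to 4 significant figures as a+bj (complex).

MNA unknowns: 6 node voltages V₁..V_6 plus 2 source currents (V1, V2)
R1: Y=0.0002075+0.000j on G[2,3]
R2: Y=0.1548+0.000j on G[2,5]
R3: Y=0.0005181+0.000j on G[6,4]
R4: Y=0.003268+0.000j on G[4,3]
R5: Y=0.04444+0.000j on G[3,1]
L1: Y=0.000-0.1602j on G[6,1]
C1: Y=0.000+0.0008888j on G[3,4]
R6: Y=0.0002062+0.000j on G[5,2]
R7: Y=0.0002817+0.000j on G[4,3]
I1: z[1]−=1.89, z[5]+=1.89
R8: Y=0.03953+0.000j on G[5,1]
R9: Y=0.003650+0.000j on G[3,6]
I2: z[1]−=0.00646, z[3]+=0.00646
C2: Y=0.000+0.01006j on G[1,0]
L2: Y=0.000-0.02363j on G[6,2]
V1: row V0−V1=12.7, i_V1 at 0,1
V2: row V6−V0=42.7, i_V2 at 6,0
solve → V1=-12.70+0.000j, V2=37.65-3.768j, V3=-7.689-0.001809j, V4=-1.563-1.340j, V5=37.13-3.002j, V6=42.70+0.000j
aux → i_V1=-0.2959+8.864j, i_V2=-0.2959+8.992j

-1.563-1.340j V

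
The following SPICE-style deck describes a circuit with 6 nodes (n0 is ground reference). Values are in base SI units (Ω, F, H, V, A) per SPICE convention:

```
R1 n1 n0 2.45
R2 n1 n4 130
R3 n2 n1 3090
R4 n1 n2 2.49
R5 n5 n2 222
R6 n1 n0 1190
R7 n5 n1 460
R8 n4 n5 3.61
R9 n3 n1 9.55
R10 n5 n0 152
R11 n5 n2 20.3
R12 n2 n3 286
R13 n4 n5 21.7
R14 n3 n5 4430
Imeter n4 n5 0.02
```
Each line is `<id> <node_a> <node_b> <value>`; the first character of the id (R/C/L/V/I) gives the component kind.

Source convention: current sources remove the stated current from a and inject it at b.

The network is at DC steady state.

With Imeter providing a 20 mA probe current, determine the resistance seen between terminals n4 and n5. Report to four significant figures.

R_eq = 3.032 Ω

Apply KCL at each of the 5 non-ground nodes and solve the resulting linear system.
Node n1: branches {R1, R2, R3, R4, R6, R7, R9} → V_1 = -0.0001153
Node n2: branches {R3, R4, R5, R11, R12} → V_2 = 0.0007378
Node n3: branches {R9, R12, R14} → V_3 = -7.263e-05
Node n4: branches {R2, R8, R13, Imeter} → V_4 = -0.05346
Node n5: branches {R5, R7, R8, R10, R11, R13, R14, Imeter} → V_5 = 0.007168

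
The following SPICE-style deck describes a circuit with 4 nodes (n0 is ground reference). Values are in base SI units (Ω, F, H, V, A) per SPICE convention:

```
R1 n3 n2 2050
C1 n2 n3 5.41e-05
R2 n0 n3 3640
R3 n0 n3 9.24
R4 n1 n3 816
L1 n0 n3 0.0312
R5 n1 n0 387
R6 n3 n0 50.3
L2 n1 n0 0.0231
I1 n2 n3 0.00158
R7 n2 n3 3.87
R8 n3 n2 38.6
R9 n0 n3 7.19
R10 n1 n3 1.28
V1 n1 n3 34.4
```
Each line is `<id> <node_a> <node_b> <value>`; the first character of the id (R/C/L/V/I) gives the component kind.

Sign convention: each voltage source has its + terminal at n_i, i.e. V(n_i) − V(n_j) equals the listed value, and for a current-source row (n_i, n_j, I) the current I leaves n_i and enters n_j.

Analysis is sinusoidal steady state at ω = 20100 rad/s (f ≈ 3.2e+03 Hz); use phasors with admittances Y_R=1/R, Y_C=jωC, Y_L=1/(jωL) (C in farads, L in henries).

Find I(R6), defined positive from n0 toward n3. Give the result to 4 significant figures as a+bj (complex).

MNA unknowns: 3 node voltages V₁..V_3 plus 1 source current (V1)
R1: Y=0.0004878+0.000j on G[3,2]
C1: Y=0.000+1.087j on G[2,3]
R2: Y=0.0002747+0.000j on G[0,3]
R3: Y=0.1082+0.000j on G[0,3]
R4: Y=0.001225+0.000j on G[1,3]
L1: Y=0.000-0.001595j on G[0,3]
R5: Y=0.002584+0.000j on G[1,0]
R6: Y=0.01988+0.000j on G[3,0]
L2: Y=0.000-0.002154j on G[1,0]
I1: z[2]−=0.00158, z[3]+=0.00158
R7: Y=0.2584+0.000j on G[2,3]
R8: Y=0.02591+0.000j on G[3,2]
R9: Y=0.1391+0.000j on G[0,3]
R10: Y=0.7812+0.000j on G[1,3]
V1: row V1−V3=34.4, i_V1 at 1,3
solve → V1=34.07+0.2697j, V2=-0.3333+0.2711j, V3=-0.3329+0.2697j
aux → i_V1=-27.01+0.07267j

0.006618-0.005362j A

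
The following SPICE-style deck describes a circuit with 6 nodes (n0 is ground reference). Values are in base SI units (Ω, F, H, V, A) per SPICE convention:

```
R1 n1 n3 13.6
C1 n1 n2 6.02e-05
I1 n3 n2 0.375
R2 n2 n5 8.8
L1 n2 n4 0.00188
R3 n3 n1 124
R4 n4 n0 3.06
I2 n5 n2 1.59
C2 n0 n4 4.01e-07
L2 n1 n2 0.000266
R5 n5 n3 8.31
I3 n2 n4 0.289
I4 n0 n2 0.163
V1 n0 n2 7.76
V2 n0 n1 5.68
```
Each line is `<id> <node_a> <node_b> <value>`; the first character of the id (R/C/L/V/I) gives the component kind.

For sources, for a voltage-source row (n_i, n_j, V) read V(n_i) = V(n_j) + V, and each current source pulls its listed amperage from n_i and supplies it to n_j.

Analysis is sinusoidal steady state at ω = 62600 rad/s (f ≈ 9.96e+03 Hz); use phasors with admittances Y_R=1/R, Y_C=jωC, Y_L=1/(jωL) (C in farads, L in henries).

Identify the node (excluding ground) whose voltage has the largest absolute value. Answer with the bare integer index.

Element admittances at ω=62600 rad/s:
  Y(R1) = 0.07353+0.000j S between n1,n3
  Y(C1) = 0.000+3.769j S between n1,n2
  I1: injects 0.375 A into n2 (from n3)
  Y(R2) = 0.1136+0.000j S between n2,n5
  Y(L1) = 0.000-0.008497j S between n2,n4
  Y(R3) = 0.008065+0.000j S between n3,n1
  Y(R4) = 0.3268+0.000j S between n4,n0
  I2: injects 1.59 A into n2 (from n5)
  Y(C2) = 0.000+0.02510j S between n0,n4
  Y(L2) = 0.000-0.06005j S between n1,n2
  Y(R5) = 0.1203+0.000j S between n5,n3
  I3: injects 0.289 A into n4 (from n2)
  I4: injects 0.163 A into n2 (from n0)
  V1: constraint V(n0)−V(n2) = 7.76
  V2: constraint V(n0)−V(n1) = 5.68
Assemble and solve the 7×7 MNA system:
  V(n1)=-5.680+0.000j  V(n2)=-7.760+0.000j  V(n3)=-15.07+0.000j  V(n4)=0.8923+0.1564j  V(n5)=-18.31+0.000j
  i(V1)=-0.6411-7.640j  i(V2)=0.7658+7.714j

5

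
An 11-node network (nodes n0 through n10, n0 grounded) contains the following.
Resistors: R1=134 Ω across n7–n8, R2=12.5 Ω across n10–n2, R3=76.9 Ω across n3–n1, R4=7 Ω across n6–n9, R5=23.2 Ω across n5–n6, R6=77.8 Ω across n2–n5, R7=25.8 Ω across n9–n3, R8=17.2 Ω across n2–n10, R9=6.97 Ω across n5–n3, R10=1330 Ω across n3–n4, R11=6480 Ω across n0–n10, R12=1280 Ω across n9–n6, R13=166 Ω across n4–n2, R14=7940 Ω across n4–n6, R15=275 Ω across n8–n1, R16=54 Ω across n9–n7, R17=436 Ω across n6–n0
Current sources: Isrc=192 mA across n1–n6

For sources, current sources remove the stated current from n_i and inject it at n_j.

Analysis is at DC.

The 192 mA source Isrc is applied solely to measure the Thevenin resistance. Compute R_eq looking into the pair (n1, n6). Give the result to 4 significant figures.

Apply KCL at each of the 10 non-ground nodes and solve the resulting linear system.
Node n1: branches {R3, R15, Isrc} → V_1 = -14.89
Node n2: branches {R2, R6, R8, R13} → V_2 = -1.884
Node n3: branches {R3, R7, R9, R10} → V_3 = -2.499
Node n4: branches {R10, R13, R14} → V_4 = -1.914
Node n5: branches {R5, R6, R9} → V_5 = -1.892
Node n6: branches {R4, R5, R12, R14, R17, Isrc} → V_6 = 0.1266
Node n7: branches {R1, R16} → V_7 = -2.267
Node n8: branches {R1, R15} → V_8 = -6.403
Node n9: branches {R4, R7, R12, R16} → V_9 = -0.6006
Node n10: branches {R2, R8, R11} → V_10 = -1.881

R_eq = 78.21 Ω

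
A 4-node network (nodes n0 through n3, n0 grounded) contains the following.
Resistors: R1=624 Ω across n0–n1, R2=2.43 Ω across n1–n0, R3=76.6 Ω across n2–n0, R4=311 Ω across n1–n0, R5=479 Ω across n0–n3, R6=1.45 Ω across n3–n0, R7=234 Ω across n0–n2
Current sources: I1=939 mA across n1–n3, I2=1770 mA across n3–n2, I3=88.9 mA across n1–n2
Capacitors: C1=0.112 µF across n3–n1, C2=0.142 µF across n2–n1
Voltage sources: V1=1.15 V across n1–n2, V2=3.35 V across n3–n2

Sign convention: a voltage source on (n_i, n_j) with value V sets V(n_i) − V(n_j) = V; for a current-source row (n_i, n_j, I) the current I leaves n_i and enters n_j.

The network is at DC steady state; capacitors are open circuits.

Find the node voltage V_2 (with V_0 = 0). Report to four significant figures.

-2.485 V

Apply KCL at each of the 3 non-ground nodes and solve the resulting linear system.
Node n1: branches {R1, I1, R2, R4, C1, C2, I3, V1} → V_1 = -1.335
Node n2: branches {I2, R3, R7, C2, I3, V1, V2} → V_2 = -2.485
Node n3: branches {I1, I2, R5, R6, C1, V2} → V_3 = 0.8655
Source currents: i(V1)=-0.4723, i(V2)=-1.430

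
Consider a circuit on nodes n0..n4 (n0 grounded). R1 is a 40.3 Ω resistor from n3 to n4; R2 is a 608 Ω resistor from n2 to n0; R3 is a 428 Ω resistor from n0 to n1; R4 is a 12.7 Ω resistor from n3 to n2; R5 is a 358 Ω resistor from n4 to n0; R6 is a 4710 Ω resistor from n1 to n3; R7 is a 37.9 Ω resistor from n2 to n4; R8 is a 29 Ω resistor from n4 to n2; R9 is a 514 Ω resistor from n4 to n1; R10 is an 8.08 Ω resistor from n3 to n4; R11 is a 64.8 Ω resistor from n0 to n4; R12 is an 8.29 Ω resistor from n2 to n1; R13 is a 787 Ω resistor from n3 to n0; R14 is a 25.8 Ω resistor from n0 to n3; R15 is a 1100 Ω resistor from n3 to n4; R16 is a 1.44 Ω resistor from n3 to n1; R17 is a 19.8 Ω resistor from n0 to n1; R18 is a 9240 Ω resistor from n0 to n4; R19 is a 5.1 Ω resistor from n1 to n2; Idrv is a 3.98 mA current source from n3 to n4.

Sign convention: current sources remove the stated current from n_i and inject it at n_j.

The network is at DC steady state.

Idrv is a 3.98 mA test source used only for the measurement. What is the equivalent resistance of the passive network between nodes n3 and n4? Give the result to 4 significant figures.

R_eq = 4.628 Ω

Apply KCL at each of the 4 non-ground nodes and solve the resulting linear system.
Node n1: branches {R3, R6, R9, R12, R16, R17, R19} → V_1 = -0.002409
Node n2: branches {R2, R4, R7, R8, R12, R19} → V_2 = -0.0003142
Node n3: branches {R1, R4, R6, R10, R13, R14, R15, R16, Idrv} → V_3 = -0.003596
Node n4: branches {R1, R5, R7, R8, R9, R10, R11, R15, R18, Idrv} → V_4 = 0.01482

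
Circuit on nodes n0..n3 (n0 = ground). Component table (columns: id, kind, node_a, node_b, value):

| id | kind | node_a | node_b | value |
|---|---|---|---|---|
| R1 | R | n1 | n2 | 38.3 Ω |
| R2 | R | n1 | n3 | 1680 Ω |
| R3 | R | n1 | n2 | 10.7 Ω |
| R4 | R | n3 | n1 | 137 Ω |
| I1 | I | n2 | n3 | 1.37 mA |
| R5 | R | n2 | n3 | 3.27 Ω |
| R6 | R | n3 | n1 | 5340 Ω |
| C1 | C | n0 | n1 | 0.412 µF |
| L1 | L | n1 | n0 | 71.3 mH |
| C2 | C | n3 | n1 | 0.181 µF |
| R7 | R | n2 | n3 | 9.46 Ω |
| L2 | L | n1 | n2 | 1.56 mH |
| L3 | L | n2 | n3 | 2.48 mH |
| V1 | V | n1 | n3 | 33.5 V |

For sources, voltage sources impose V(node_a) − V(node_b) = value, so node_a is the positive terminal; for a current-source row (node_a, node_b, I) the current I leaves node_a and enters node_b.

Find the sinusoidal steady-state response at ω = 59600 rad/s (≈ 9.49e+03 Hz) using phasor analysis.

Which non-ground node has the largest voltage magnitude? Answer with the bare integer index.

Apply KCL at each of the 3 non-ground nodes and solve the resulting linear system.
Node n1: branches {R1, R2, R3, R4, R6, C1, L1, C2, L2, V1} → V_1 = 0.000+0.000j
Node n2: branches {R1, R3, I1, R5, R7, L2, L3} → V_2 = -25.95-0.4292j
Node n3: branches {R2, R4, I1, R5, R6, C2, R7, L3, V1} → V_3 = -33.50+0.000j
Source currents: i(V1)=-3.378-0.1336j

3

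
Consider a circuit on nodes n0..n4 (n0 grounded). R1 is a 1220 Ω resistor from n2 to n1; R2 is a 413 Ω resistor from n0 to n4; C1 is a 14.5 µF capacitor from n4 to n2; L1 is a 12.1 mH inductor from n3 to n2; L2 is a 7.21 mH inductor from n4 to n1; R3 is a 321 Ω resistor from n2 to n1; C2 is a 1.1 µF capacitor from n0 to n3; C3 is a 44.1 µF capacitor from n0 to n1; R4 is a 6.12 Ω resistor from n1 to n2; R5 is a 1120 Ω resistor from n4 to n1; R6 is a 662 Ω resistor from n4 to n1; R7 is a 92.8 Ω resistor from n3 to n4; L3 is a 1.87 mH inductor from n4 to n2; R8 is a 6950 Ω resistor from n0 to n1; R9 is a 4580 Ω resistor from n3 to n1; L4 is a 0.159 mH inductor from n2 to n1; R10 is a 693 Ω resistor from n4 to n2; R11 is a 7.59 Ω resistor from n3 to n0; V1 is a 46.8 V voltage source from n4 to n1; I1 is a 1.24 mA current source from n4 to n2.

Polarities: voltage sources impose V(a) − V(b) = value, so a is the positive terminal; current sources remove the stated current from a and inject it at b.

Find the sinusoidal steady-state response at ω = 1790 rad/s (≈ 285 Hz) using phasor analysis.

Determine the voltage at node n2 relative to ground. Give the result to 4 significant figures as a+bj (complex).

Element admittances at ω=1790 rad/s:
  Y(R1) = 0.0008197+0.000j S between n2,n1
  Y(R2) = 0.002421+0.000j S between n0,n4
  Y(C1) = 0.000+0.02595j S between n4,n2
  Y(L1) = 0.000-0.04617j S between n3,n2
  Y(L2) = 0.000-0.07748j S between n4,n1
  Y(R3) = 0.003115+0.000j S between n2,n1
  Y(C2) = 0.000+0.001969j S between n0,n3
  Y(C3) = 0.000+0.07894j S between n0,n1
  Y(R4) = 0.1634+0.000j S between n1,n2
  Y(R5) = 0.0008929+0.000j S between n4,n1
  Y(R6) = 0.001511+0.000j S between n4,n1
  Y(R7) = 0.01078+0.000j S between n3,n4
  Y(L3) = 0.000-0.2987j S between n4,n2
  Y(R8) = 0.0001439+0.000j S between n0,n1
  Y(R9) = 0.0002183+0.000j S between n3,n1
  Y(L4) = 0.000-3.514j S between n2,n1
  Y(R10) = 0.001443+0.000j S between n4,n2
  Y(R11) = 0.1318+0.000j S between n3,n0
  V1: constraint V(n4)−V(n1) = 46.8
  I1: injects 0.00124 A into n2 (from n4)
Assemble and solve the 5×5 MNA system:
  V(n1)=-5.681+10.01j  V(n2)=-2.227+9.789j  V(n3)=5.292+3.130j  V(n4)=41.12+10.01j
  i(V1)=-0.7211+15.35j

-2.227+9.789j V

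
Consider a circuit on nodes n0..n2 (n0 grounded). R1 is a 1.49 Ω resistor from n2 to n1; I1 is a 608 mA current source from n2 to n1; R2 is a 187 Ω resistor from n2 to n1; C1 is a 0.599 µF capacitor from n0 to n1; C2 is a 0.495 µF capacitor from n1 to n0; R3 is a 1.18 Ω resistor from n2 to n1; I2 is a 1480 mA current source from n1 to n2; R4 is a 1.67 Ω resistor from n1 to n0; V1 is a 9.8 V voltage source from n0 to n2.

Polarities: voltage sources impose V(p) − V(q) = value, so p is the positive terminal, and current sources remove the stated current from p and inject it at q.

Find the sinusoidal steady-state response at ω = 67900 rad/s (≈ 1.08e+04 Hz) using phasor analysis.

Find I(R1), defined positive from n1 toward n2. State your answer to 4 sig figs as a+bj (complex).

Apply KCL at each of the 2 non-ground nodes and solve the resulting linear system.
Node n1: branches {R1, I1, R2, C1, C2, R3, I2, R4} → V_1 = -7.437+0.2603j
Node n2: branches {R1, I1, R2, R3, I2, V1} → V_2 = -9.800+0.000j
Source currents: i(V1)=-4.473-0.3966j

1.586+0.1747j A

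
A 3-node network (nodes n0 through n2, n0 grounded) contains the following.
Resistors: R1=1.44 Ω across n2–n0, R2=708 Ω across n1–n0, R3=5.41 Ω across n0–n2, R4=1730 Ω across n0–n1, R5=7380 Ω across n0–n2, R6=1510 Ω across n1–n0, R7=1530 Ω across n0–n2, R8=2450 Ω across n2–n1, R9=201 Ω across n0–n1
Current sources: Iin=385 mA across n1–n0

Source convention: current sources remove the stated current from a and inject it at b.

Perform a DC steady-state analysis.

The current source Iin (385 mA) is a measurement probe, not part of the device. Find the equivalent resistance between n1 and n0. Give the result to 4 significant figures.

R_eq = 124.4 Ω

Element admittances at DC:
  Y(R1) = 0.6944 S between n2,n0
  Y(R2) = 0.001412 S between n1,n0
  Y(R3) = 0.1848 S between n0,n2
  Y(R4) = 0.0005780 S between n0,n1
  Y(R5) = 0.0001355 S between n0,n2
  Y(R6) = 0.0006623 S between n1,n0
  Y(R7) = 0.0006536 S between n0,n2
  Y(R8) = 0.0004082 S between n2,n1
  Y(R9) = 0.004975 S between n0,n1
  Iin: injects 0.385 A into n0 (from n1)
Assemble and solve the 2×2 MNA system:
  V(n1)=-47.91  V(n2)=-0.02221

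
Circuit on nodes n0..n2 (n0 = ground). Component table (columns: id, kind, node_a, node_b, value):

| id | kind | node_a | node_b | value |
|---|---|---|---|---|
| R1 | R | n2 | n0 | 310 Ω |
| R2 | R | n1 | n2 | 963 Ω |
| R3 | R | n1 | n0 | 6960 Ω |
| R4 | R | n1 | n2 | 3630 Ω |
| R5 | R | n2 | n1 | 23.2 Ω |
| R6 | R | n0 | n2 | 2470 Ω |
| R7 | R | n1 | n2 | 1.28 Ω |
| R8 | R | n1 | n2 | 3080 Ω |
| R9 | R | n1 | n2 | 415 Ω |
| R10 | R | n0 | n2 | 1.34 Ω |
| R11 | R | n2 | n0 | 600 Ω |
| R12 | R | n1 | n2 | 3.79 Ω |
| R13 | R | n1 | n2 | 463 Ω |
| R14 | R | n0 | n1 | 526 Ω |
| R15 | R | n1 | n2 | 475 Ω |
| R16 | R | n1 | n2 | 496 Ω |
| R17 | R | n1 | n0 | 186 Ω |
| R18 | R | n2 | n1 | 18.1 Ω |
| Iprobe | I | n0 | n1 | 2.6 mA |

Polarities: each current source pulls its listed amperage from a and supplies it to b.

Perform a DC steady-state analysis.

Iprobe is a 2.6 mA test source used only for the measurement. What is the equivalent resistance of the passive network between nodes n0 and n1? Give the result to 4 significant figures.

MNA unknowns: 2 node voltages V₁..V_2
R1: Y=0.003226 on G[2,0]
R2: Y=0.001038 on G[1,2]
R3: Y=0.0001437 on G[1,0]
R4: Y=0.0002755 on G[1,2]
R5: Y=0.04310 on G[2,1]
R6: Y=0.0004049 on G[0,2]
R7: Y=0.7812 on G[1,2]
R8: Y=0.0003247 on G[1,2]
R9: Y=0.002410 on G[1,2]
R10: Y=0.7463 on G[0,2]
R11: Y=0.001667 on G[2,0]
R12: Y=0.2639 on G[1,2]
R13: Y=0.002160 on G[1,2]
R14: Y=0.001901 on G[0,1]
R15: Y=0.002105 on G[1,2]
R16: Y=0.002016 on G[1,2]
R17: Y=0.005376 on G[1,0]
R18: Y=0.05525 on G[2,1]
Iprobe: z[0]−=0.0026, z[1]+=0.0026
solve → V1=0.005621, V2=0.003404

R_eq = 2.162 Ω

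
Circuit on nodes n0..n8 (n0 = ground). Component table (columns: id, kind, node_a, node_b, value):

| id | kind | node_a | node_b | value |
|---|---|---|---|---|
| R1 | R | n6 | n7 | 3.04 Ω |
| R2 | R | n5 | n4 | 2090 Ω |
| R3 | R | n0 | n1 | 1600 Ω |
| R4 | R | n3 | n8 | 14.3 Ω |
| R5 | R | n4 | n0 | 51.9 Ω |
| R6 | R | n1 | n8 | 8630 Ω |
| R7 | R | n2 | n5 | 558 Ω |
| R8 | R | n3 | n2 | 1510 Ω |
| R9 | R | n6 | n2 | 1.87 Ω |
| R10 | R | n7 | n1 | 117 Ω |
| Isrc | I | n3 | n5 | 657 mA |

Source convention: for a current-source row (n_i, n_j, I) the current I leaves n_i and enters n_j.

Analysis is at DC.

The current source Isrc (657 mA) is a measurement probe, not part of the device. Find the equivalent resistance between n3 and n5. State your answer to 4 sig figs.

R_eq = 1771. Ω

Element admittances at DC:
  Y(R1) = 0.3289 S between n6,n7
  Y(R2) = 0.0004785 S between n5,n4
  Y(R3) = 0.0006250 S between n0,n1
  Y(R4) = 0.06993 S between n3,n8
  Y(R5) = 0.01927 S between n4,n0
  Y(R6) = 0.0001159 S between n1,n8
  Y(R7) = 0.001792 S between n2,n5
  Y(R8) = 0.0006623 S between n3,n2
  Y(R9) = 0.5348 S between n6,n2
  Y(R10) = 0.008547 S between n7,n1
  Isrc: injects 0.657 A into n5 (from n3)
Assemble and solve the 8×8 MNA system:
  V(n1)=-137.0  V(n2)=-135.5  V(n3)=-980.3  V(n4)=4.443  V(n5)=183.3  V(n6)=-135.5  V(n7)=-135.6  V(n8)=-978.9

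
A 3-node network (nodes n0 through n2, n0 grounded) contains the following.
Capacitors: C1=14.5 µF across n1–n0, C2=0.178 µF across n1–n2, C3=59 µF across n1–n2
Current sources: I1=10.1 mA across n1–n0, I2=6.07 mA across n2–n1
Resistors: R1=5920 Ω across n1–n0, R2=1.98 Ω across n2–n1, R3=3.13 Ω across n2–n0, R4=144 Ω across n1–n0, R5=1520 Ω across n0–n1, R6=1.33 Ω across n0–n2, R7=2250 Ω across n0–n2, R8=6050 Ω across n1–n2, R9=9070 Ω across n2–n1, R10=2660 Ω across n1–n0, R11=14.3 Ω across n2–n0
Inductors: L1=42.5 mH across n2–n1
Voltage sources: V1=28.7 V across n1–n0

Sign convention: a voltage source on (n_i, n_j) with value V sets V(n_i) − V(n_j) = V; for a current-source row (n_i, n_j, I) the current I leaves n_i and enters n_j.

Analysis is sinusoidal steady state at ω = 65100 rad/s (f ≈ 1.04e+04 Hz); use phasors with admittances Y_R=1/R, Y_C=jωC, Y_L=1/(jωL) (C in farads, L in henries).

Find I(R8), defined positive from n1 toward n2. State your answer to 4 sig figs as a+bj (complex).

0.0005084-0.001189j A

Apply KCL at each of the 2 non-ground nodes and solve the resulting linear system.
Node n1: branches {C1, I1, I2, R1, R2, L1, R4, C2, R5, R8, R9, R10, C3, V1} → V_1 = 28.70+0.000j
Node n2: branches {I2, R2, L1, R3, C2, R6, R7, R8, R9, R11, C3} → V_2 = 25.62+7.193j
Source currents: i(V1)=-29.50-35.30j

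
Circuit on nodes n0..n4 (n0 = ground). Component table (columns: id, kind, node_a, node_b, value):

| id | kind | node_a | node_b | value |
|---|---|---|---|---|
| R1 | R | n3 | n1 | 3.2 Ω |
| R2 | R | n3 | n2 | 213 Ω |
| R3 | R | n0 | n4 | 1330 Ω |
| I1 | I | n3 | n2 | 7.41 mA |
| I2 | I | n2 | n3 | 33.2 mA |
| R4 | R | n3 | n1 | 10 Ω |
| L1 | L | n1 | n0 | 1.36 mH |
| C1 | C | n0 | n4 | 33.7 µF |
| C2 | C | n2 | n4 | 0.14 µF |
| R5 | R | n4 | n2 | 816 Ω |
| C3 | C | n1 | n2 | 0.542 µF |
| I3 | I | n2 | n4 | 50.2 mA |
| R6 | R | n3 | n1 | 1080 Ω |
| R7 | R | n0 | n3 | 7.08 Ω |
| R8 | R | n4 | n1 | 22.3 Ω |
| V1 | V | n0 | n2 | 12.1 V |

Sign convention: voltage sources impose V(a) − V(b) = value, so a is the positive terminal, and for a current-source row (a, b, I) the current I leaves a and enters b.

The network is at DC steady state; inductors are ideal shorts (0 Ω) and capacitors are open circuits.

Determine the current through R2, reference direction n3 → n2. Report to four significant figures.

Apply KCL at each of the 4 non-ground nodes and solve the resulting linear system.
Node n1: branches {R1, R4, L1, C3, R6, R8} → V_1 = 0.000
Node n2: branches {R2, I1, I2, C2, R5, C3, I3, V1} → V_2 = -12.10
Node n3: branches {R1, R2, I1, I2, R4, R6, R7} → V_3 = -0.05545
Node n4: branches {R3, C1, C2, R5, I3, R8} → V_4 = 0.7555
Source currents: i(L1)=0.01095, i(V1)=0.003689

0.05655 A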